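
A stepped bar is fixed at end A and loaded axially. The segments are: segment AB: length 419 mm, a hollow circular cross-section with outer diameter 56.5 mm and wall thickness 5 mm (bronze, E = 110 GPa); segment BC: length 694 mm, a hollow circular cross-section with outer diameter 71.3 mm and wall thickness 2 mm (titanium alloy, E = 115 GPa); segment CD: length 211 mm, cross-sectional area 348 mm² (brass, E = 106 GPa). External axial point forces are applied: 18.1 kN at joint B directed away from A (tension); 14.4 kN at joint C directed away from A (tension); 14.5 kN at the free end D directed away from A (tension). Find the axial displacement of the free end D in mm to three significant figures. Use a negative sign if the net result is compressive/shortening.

0.705 mm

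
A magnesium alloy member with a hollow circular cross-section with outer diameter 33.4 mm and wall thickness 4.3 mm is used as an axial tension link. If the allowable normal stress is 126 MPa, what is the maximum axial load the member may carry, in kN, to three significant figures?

49.5 kN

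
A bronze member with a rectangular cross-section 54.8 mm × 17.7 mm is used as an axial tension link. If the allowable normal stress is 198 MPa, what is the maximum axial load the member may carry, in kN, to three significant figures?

A = 970 mm².
P_max = σ_allow · A = 198 · 970 = 192100 N = 192.1 kN.

192 kN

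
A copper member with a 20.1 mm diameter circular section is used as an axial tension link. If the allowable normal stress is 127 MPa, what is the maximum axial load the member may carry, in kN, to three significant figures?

A = 317.3 mm².
P_max = σ_allow · A = 127 · 317.3 = 40300 N = 40.3 kN.

40.3 kN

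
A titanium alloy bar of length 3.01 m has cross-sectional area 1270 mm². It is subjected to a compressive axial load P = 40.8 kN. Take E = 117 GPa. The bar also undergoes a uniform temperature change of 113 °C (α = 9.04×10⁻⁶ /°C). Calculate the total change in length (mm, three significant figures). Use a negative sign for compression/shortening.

2.25 mm

δ_mech = NL/(AE) = -40800·3010/(1270·117000) = -0.8265 mm.
δ_thermal = αLΔT = 9.04e-6·3010·113 = 3.075 mm.
δ = δ_mech + δ_thermal = 2.248 mm.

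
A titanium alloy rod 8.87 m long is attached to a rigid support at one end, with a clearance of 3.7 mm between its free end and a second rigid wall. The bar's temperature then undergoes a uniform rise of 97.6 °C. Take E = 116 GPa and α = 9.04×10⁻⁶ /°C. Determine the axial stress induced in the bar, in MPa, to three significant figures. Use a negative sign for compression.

-54.0 MPa

Free thermal expansion αLΔT = 9.04e-6 · 8870 · 97.6 = 7.826 mm.
The walls engage after the gap closes; constrained expansion = 7.826 − 3.7 = 4.126 mm.
The walls impose strain ε = −(4.126)/8870 = -4.6517e-04; σ = Eε = 116000 · -4.6517e-04 = -53.96 MPa.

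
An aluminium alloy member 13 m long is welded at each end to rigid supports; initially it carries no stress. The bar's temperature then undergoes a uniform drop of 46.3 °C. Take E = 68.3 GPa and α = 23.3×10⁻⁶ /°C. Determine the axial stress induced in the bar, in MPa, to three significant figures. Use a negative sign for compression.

73.7 MPa

Free thermal expansion αLΔT = 23.3e-6 · 13000 · -46.3 = -14.02 mm.
The walls impose strain ε = −(-14.02)/13000 = 1.0788e-03; σ = Eε = 68300 · 1.0788e-03 = 73.68 MPa.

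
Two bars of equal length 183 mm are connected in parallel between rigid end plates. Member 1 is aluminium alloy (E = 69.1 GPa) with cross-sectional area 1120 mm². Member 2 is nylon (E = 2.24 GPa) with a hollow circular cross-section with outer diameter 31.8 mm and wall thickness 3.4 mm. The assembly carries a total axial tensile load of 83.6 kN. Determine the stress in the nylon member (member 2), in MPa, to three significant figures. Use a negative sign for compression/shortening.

2.40 MPa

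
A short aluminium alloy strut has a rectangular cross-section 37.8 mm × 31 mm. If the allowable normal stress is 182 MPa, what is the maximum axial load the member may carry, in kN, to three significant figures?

213 kN

A = 1172 mm².
P_max = σ_allow · A = 182 · 1172 = 213300 N = 213.3 kN.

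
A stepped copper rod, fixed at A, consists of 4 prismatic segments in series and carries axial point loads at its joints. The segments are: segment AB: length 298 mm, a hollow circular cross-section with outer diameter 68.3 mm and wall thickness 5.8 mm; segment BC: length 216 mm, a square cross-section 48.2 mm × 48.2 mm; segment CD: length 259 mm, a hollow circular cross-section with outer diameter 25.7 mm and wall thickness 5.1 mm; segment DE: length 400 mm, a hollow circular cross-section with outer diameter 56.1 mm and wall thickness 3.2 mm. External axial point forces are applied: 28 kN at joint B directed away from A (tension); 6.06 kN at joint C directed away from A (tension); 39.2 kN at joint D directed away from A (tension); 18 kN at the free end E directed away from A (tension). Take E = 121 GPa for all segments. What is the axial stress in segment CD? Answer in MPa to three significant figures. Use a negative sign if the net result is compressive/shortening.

Internal axial forces (sectioning from the free end, tension +): N_DE = 18 kN, N_CD = 57.2 kN, N_BC = 63.26 kN, N_AB = 91.26 kN.
A_CD = 330.1 mm².
σ_CD = N_CD/A_CD = 57200/330.1 = 173.3 MPa.

173 MPa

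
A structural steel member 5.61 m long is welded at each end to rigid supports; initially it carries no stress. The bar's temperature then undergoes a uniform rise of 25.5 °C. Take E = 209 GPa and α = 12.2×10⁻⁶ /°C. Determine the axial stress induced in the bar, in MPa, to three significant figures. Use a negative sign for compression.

Free thermal expansion αLΔT = 12.2e-6 · 5610 · 25.5 = 1.745 mm.
The walls impose strain ε = −(1.745)/5610 = -3.1110e-04; σ = Eε = 209000 · -3.1110e-04 = -65.02 MPa.

-65.0 MPa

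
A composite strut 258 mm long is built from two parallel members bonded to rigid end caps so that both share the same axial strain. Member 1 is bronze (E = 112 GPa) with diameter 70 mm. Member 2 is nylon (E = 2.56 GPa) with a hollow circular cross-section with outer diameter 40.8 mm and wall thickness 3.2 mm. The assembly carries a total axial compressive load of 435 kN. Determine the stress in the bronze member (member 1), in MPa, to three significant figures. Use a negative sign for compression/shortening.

A_1 = 3848 mm².
A_2 = 378 mm².
Equal strain + equilibrium ⇒ each member carries load in proportion to AE: A₁E₁ = 431000000 N, A₂E₂ = 967700 N, ΣAE = 432000000 N.
σ₁ = P·E₁/ΣAE = -435000·112000/432000000 = -112.8 MPa.

-113 MPa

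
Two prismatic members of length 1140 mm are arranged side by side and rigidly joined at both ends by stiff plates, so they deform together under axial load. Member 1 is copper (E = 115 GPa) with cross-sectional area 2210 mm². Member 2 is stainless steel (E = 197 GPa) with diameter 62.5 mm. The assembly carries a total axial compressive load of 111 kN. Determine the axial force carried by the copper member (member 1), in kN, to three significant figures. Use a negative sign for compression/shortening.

-32.9 kN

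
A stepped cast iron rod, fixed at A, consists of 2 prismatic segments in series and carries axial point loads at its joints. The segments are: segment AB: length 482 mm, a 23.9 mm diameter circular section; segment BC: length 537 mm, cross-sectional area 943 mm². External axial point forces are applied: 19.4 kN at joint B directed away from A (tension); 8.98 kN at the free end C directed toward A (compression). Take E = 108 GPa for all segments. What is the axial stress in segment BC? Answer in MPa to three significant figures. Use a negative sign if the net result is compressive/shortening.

Internal axial forces (sectioning from the free end, tension +): N_BC = -8.98 kN, N_AB = 10.42 kN.
σ_BC = N_BC/A_BC = -8980/943 = -9.523 MPa.

-9.52 MPa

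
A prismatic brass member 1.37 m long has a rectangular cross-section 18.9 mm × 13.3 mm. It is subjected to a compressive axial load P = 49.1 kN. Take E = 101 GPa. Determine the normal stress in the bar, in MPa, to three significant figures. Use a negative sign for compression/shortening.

A = 251.4 mm².
σ = N/A = -49100/251.4 = -195.3 MPa.

-195 MPa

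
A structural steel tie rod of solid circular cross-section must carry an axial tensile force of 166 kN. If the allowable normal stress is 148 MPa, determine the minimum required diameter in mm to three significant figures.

Required area A ≥ P/σ_allow = 166000/148 = 1122 mm².
For a solid circular section, d ≥ √(4A/π) = 37.79 mm.

37.8 mm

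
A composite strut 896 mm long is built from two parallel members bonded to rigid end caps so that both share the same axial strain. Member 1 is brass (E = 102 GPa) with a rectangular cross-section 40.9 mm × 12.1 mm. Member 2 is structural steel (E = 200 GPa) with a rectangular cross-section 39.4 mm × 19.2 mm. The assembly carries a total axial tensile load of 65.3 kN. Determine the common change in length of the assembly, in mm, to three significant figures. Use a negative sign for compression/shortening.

A_1 = 494.9 mm².
A_2 = 756.5 mm².
Equal strain + equilibrium ⇒ each member carries load in proportion to AE: A₁E₁ = 50480000 N, A₂E₂ = 151300000 N, ΣAE = 201800000 N.
δ = PL/ΣAE = 65300·896/201800000 = 0.29 mm.

0.290 mm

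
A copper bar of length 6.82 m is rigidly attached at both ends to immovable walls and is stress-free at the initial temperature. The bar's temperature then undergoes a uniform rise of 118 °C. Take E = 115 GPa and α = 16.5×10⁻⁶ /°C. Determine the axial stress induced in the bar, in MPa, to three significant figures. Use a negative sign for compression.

-224 MPa

Free thermal expansion αLΔT = 16.5e-6 · 6820 · 118 = 13.28 mm.
The walls impose strain ε = −(13.28)/6820 = -1.9470e-03; σ = Eε = 115000 · -1.9470e-03 = -223.9 MPa.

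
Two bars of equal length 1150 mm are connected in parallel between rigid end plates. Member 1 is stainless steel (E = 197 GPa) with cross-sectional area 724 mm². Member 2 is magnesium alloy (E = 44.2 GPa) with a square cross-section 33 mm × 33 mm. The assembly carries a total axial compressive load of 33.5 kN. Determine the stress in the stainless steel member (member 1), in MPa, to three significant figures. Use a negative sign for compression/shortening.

A_2 = 1089 mm².
Equal strain + equilibrium ⇒ each member carries load in proportion to AE: A₁E₁ = 142600000 N, A₂E₂ = 48130000 N, ΣAE = 190800000 N.
σ₁ = P·E₁/ΣAE = -33500·197000/190800000 = -34.6 MPa.

-34.6 MPa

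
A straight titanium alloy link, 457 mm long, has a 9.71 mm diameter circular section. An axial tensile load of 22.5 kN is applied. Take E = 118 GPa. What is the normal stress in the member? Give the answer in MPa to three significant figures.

A = 74.05 mm².
σ = N/A = 22500/74.05 = 303.8 MPa.

304 MPa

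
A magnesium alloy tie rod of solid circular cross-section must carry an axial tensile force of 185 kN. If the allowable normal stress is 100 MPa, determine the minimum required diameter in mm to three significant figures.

Required area A ≥ P/σ_allow = 185000/100 = 1850 mm².
For a solid circular section, d ≥ √(4A/π) = 48.53 mm.

48.5 mm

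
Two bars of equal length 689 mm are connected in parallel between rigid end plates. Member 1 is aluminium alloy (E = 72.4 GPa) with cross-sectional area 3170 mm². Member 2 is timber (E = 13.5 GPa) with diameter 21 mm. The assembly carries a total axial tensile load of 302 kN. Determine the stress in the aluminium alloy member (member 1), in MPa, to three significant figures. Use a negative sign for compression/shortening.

A_2 = 346.4 mm².
Equal strain + equilibrium ⇒ each member carries load in proportion to AE: A₁E₁ = 229500000 N, A₂E₂ = 4676000 N, ΣAE = 234200000 N.
σ₁ = P·E₁/ΣAE = 302000·72400/234200000 = 93.37 MPa.

93.4 MPa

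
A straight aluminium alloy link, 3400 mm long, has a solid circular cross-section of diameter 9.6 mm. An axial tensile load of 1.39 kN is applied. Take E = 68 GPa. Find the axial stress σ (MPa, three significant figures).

A = 72.38 mm².
σ = N/A = 1390/72.38 = 19.2 MPa.

19.2 MPa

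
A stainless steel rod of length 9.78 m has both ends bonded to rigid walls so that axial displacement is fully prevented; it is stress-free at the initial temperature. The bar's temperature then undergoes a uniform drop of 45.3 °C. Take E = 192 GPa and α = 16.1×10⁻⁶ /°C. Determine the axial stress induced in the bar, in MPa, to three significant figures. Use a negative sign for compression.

140 MPa

Free thermal expansion αLΔT = 16.1e-6 · 9780 · -45.3 = -7.133 mm.
The walls impose strain ε = −(-7.133)/9780 = 7.2933e-04; σ = Eε = 192000 · 7.2933e-04 = 140 MPa.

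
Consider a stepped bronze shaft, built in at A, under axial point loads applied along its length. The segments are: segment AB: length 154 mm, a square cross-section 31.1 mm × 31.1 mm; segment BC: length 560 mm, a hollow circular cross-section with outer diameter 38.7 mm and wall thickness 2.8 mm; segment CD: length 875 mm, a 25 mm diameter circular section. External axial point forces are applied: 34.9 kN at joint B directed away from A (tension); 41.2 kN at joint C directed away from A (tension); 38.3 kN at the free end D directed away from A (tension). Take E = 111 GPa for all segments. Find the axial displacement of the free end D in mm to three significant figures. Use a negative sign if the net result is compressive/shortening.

2.05 mm

Internal axial forces (sectioning from the free end, tension +): N_CD = 38.3 kN, N_BC = 79.5 kN, N_AB = 114.4 kN.
A_AB = 967.2 mm².
A_BC = 315.8 mm².
A_CD = 490.9 mm².
δ_AB = 114400·154/(967.2·111000) = 0.1641 mm
δ_BC = 79500·560/(315.8·111000) = 1.27 mm
δ_CD = 38300·875/(490.9·111000) = 0.6151 mm
δ = Σδ_i = 2.049 mm.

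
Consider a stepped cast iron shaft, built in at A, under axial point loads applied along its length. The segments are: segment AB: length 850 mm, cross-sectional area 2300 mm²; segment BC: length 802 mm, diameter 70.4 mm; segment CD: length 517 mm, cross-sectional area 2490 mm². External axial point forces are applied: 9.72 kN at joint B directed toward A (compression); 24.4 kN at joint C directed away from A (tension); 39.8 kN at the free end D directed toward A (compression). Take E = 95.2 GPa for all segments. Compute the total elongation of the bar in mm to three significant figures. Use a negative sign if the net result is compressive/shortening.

-0.218 mm

Internal axial forces (sectioning from the free end, tension +): N_CD = -39.8 kN, N_BC = -15.4 kN, N_AB = -25.12 kN.
A_BC = 3893 mm².
δ_AB = -25120·850/(2300·95200) = -0.09752 mm
δ_BC = -15400·802/(3893·95200) = -0.03333 mm
δ_CD = -39800·517/(2490·95200) = -0.0868 mm
δ = Σδ_i = -0.2176 mm.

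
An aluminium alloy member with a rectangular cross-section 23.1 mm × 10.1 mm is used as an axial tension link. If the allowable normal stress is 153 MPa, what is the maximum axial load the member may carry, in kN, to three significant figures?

35.7 kN

A = 233.3 mm².
P_max = σ_allow · A = 153 · 233.3 = 35700 N = 35.7 kN.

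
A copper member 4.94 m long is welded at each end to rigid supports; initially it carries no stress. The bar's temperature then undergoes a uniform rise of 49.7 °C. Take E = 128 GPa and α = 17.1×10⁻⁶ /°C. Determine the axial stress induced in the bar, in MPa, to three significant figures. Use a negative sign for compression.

-109 MPa

Free thermal expansion αLΔT = 17.1e-6 · 4940 · 49.7 = 4.198 mm.
The walls impose strain ε = −(4.198)/4940 = -8.4987e-04; σ = Eε = 128000 · -8.4987e-04 = -108.8 MPa.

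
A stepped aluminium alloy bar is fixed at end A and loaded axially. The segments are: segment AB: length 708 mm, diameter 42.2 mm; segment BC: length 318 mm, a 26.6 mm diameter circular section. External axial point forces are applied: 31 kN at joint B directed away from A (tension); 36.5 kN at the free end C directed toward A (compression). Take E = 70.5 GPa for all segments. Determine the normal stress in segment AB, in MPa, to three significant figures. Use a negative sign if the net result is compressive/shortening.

-3.93 MPa

Internal axial forces (sectioning from the free end, tension +): N_BC = -36.5 kN, N_AB = -5.5 kN.
A_AB = 1399 mm².
σ_AB = N_AB/A_AB = -5500/1399 = -3.932 MPa.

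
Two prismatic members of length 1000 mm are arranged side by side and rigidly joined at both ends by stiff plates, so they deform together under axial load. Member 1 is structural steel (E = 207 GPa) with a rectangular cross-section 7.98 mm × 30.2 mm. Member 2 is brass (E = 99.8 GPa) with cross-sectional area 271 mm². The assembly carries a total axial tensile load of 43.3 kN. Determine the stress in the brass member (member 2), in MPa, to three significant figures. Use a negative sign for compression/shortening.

A_1 = 241 mm².
Equal strain + equilibrium ⇒ each member carries load in proportion to AE: A₁E₁ = 49890000 N, A₂E₂ = 27050000 N, ΣAE = 76930000 N.
σ₂ = P·E₂/ΣAE = 43300·99800/76930000 = 56.17 MPa.

56.2 MPa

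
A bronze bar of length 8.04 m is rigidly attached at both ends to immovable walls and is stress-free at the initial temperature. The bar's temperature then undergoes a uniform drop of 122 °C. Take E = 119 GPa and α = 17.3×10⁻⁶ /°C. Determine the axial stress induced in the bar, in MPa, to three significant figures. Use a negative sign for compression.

251 MPa

Free thermal expansion αLΔT = 17.3e-6 · 8040 · -122 = -16.97 mm.
The walls impose strain ε = −(-16.97)/8040 = 2.1106e-03; σ = Eε = 119000 · 2.1106e-03 = 251.2 MPa.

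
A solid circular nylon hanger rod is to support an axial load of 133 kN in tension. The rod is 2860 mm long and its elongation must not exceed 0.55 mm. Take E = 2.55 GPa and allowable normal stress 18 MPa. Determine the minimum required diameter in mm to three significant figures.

588 mm

Required area A ≥ P/σ_allow = 133000/18 = 7389 mm².
For a solid circular section, d ≥ √(4A/π) = 96.99 mm.
Elongation limit: A ≥ PL/(Eδ_allow) = 133000·2860/(2550·0.55) = 271200 mm² ⇒ d ≥ 587.6 mm.
The elongation limit governs.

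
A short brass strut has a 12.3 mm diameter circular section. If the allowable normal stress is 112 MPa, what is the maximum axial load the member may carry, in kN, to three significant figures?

A = 118.8 mm².
P_max = σ_allow · A = 112 · 118.8 = 13310 N = 13.31 kN.

13.3 kN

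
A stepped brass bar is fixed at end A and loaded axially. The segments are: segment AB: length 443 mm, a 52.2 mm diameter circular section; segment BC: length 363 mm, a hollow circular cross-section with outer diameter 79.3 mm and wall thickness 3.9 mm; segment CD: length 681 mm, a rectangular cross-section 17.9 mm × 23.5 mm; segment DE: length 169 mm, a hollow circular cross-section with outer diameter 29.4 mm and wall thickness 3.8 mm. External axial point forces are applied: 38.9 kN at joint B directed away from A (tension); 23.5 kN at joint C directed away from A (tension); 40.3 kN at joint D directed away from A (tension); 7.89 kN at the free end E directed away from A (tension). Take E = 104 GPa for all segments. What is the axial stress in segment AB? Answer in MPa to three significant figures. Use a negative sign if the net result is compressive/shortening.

51.7 MPa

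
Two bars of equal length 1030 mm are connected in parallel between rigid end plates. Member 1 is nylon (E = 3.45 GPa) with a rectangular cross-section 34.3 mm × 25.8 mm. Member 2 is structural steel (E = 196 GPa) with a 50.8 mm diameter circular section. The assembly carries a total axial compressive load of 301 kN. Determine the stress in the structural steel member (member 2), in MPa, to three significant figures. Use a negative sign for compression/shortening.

A_1 = 884.9 mm².
A_2 = 2027 mm².
Equal strain + equilibrium ⇒ each member carries load in proportion to AE: A₁E₁ = 3053000 N, A₂E₂ = 397300000 N, ΣAE = 400300000 N.
σ₂ = P·E₂/ΣAE = -301000·196000/400300000 = -147.4 MPa.

-147 MPa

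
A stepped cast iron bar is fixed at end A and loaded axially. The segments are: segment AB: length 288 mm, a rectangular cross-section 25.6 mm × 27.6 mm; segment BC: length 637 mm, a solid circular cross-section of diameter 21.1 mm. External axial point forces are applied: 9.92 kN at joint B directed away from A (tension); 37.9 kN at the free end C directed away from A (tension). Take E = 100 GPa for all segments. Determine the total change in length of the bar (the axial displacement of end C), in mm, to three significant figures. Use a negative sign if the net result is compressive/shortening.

Internal axial forces (sectioning from the free end, tension +): N_BC = 37.9 kN, N_AB = 47.82 kN.
A_AB = 706.6 mm².
A_BC = 349.7 mm².
δ_AB = 47820·288/(706.6·100000) = 0.1949 mm
δ_BC = 37900·637/(349.7·100000) = 0.6904 mm
δ = Σδ_i = 0.8854 mm.

0.885 mm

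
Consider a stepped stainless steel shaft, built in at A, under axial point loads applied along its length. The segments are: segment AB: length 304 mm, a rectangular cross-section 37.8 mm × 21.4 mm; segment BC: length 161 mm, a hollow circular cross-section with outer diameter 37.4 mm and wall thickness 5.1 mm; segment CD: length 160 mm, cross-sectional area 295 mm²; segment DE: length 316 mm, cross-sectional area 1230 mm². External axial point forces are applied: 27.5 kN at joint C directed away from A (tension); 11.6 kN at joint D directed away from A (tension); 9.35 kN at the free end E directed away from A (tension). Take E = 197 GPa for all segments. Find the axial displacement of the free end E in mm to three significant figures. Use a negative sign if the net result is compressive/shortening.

0.239 mm

Internal axial forces (sectioning from the free end, tension +): N_DE = 9.35 kN, N_CD = 20.95 kN, N_BC = 48.45 kN, N_AB = 48.45 kN.
A_AB = 808.9 mm².
A_BC = 517.5 mm².
δ_AB = 48450·304/(808.9·197000) = 0.09243 mm
δ_BC = 48450·161/(517.5·197000) = 0.07651 mm
δ_CD = 20950·160/(295·197000) = 0.05768 mm
δ_DE = 9350·316/(1230·197000) = 0.01219 mm
δ = Σδ_i = 0.2388 mm.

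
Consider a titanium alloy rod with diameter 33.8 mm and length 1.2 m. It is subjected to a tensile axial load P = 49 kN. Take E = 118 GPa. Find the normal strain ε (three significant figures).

4.63e-04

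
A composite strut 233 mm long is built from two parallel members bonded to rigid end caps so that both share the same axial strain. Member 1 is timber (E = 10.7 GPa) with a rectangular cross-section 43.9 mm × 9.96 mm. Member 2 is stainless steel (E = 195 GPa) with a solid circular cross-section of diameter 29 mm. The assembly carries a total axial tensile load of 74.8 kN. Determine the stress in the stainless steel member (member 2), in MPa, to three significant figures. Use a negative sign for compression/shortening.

A_1 = 437.2 mm².
A_2 = 660.5 mm².
Equal strain + equilibrium ⇒ each member carries load in proportion to AE: A₁E₁ = 4679000 N, A₂E₂ = 128800000 N, ΣAE = 133500000 N.
σ₂ = P·E₂/ΣAE = 74800·195000/133500000 = 109.3 MPa.

109 MPa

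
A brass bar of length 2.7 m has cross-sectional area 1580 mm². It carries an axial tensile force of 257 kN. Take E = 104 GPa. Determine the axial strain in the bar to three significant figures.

σ = N/A = 162.7 MPa; ε = σ/E = 162.7/104000 = 1.564e-03.

0.00156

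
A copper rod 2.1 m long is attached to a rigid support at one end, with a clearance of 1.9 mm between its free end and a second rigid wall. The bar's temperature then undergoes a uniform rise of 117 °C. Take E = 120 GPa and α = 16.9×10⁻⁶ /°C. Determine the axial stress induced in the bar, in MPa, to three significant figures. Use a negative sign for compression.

Free thermal expansion αLΔT = 16.9e-6 · 2100 · 117 = 4.152 mm.
The walls engage after the gap closes; constrained expansion = 4.152 − 1.9 = 2.252 mm.
The walls impose strain ε = −(2.252)/2100 = -1.0725e-03; σ = Eε = 120000 · -1.0725e-03 = -128.7 MPa.

-129 MPa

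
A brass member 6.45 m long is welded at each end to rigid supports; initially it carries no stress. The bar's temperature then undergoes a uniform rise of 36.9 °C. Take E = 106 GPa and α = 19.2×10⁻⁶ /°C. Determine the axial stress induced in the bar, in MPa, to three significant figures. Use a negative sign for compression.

Free thermal expansion αLΔT = 19.2e-6 · 6450 · 36.9 = 4.57 mm.
The walls impose strain ε = −(4.57)/6450 = -7.0848e-04; σ = Eε = 106000 · -7.0848e-04 = -75.1 MPa.

-75.1 MPa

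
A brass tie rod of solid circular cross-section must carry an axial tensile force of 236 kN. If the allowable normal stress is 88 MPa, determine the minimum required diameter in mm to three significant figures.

58.4 mm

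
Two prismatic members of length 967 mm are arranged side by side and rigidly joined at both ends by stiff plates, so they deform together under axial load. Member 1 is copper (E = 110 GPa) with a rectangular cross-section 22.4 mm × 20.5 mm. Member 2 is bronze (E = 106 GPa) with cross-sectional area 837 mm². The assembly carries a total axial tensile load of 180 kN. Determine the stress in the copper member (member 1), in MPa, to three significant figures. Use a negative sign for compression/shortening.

A_1 = 459.2 mm².
Equal strain + equilibrium ⇒ each member carries load in proportion to AE: A₁E₁ = 50510000 N, A₂E₂ = 88720000 N, ΣAE = 139200000 N.
σ₁ = P·E₁/ΣAE = 180000·110000/139200000 = 142.2 MPa.

142 MPa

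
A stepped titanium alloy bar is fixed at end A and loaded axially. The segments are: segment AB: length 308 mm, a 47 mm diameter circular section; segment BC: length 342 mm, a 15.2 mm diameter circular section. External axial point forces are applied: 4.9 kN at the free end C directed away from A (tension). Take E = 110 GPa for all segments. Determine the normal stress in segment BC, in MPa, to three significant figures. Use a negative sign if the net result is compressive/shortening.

Internal axial forces (sectioning from the free end, tension +): N_BC = 4.9 kN, N_AB = 4.9 kN.
A_BC = 181.5 mm².
σ_BC = N_BC/A_BC = 4900/181.5 = 27 MPa.

27.0 MPa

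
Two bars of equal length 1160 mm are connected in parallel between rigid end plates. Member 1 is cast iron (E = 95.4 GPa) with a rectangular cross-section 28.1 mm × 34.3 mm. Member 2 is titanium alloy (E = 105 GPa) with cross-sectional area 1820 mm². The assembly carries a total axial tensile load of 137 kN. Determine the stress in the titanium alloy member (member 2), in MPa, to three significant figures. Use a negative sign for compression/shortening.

50.8 MPa

A_1 = 963.8 mm².
Equal strain + equilibrium ⇒ each member carries load in proportion to AE: A₁E₁ = 91950000 N, A₂E₂ = 191100000 N, ΣAE = 283000000 N.
σ₂ = P·E₂/ΣAE = 137000·105000/283000000 = 50.82 MPa.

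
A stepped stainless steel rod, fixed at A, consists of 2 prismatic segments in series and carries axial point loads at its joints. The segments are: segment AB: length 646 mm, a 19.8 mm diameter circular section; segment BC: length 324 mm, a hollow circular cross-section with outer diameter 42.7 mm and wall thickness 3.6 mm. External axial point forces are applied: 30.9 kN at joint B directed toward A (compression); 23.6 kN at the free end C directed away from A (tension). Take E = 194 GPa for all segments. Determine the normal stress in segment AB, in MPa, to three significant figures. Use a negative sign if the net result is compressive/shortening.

-23.7 MPa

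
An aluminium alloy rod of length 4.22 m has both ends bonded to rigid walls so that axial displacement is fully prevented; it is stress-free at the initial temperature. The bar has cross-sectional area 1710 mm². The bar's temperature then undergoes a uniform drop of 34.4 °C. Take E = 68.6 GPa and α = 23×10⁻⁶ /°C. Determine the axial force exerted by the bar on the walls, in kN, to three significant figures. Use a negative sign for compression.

Free thermal expansion αLΔT = 23e-6 · 4220 · -34.4 = -3.339 mm.
The walls impose strain ε = −(-3.339)/4220 = 7.9120e-04; σ = Eε = 68600 · 7.9120e-04 = 54.28 MPa.
Wall reaction R = σ·A = 54.28·1710 = 92810 N = 92.81 kN.

92.8 kN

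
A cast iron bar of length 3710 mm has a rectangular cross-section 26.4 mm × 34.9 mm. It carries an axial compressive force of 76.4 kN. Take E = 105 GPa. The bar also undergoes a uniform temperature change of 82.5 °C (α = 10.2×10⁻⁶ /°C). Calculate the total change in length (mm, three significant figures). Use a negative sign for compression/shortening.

A = 921.4 mm².
δ_mech = NL/(AE) = -76400·3710/(921.4·105000) = -2.93 mm.
δ_thermal = αLΔT = 10.2e-6·3710·82.5 = 3.122 mm.
δ = δ_mech + δ_thermal = 0.1921 mm.

0.192 mm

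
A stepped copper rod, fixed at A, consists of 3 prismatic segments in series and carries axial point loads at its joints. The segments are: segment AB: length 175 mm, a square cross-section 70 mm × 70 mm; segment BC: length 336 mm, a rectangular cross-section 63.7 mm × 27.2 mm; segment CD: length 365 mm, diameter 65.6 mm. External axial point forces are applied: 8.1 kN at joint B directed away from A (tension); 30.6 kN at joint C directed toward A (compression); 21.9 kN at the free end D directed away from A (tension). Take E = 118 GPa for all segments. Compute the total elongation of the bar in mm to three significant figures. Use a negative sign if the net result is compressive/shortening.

0.00556 mm

Internal axial forces (sectioning from the free end, tension +): N_CD = 21.9 kN, N_BC = -8.7 kN, N_AB = -0.6 kN.
A_AB = 4900 mm².
A_BC = 1733 mm².
A_CD = 3380 mm².
δ_AB = -600·175/(4900·118000) = -0.0001816 mm
δ_BC = -8700·336/(1733·118000) = -0.0143 mm
δ_CD = 21900·365/(3380·118000) = 0.02004 mm
δ = Σδ_i = 0.005563 mm.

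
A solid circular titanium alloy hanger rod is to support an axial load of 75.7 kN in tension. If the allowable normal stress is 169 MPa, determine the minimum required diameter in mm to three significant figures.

Required area A ≥ P/σ_allow = 75700/169 = 447.9 mm².
For a solid circular section, d ≥ √(4A/π) = 23.88 mm.

23.9 mm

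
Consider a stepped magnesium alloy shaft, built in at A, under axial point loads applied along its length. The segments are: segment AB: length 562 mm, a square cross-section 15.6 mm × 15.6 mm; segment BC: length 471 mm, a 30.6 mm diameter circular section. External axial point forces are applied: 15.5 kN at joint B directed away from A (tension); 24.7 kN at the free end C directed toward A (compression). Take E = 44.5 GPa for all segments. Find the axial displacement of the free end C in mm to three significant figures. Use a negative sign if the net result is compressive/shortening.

Internal axial forces (sectioning from the free end, tension +): N_BC = -24.7 kN, N_AB = -9.2 kN.
A_AB = 243.4 mm².
A_BC = 735.4 mm².
δ_AB = -9200·562/(243.4·44500) = -0.4774 mm
δ_BC = -24700·471/(735.4·44500) = -0.3555 mm
δ = Σδ_i = -0.8329 mm.

-0.833 mm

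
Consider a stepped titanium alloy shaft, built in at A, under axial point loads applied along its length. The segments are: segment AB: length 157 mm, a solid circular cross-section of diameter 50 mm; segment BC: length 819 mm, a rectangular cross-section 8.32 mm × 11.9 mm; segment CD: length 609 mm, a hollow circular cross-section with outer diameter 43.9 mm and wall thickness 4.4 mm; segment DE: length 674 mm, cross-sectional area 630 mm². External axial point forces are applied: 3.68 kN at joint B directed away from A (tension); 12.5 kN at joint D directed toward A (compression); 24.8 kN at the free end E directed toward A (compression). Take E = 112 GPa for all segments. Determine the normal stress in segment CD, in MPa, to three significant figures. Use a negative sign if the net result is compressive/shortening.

-68.3 MPa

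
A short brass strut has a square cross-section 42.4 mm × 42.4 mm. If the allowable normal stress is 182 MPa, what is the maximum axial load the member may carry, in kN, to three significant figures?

A = 1798 mm².
P_max = σ_allow · A = 182 · 1798 = 327200 N = 327.2 kN.

327 kN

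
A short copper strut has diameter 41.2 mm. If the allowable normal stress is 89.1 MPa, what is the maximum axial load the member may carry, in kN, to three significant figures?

A = 1333 mm².
P_max = σ_allow · A = 89.1 · 1333 = 118800 N = 118.8 kN.

119 kN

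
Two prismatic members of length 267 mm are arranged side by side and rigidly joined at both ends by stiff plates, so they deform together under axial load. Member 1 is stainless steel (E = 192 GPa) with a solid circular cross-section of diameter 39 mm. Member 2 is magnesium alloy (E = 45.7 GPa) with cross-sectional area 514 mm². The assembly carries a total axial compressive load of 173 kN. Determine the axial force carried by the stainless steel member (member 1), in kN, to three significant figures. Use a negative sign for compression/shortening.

-157 kN

A_1 = 1195 mm².
Equal strain + equilibrium ⇒ each member carries load in proportion to AE: A₁E₁ = 229400000 N, A₂E₂ = 23490000 N, ΣAE = 252900000 N.
F₁ = P·A₁E₁/ΣAE = -173000·229400000/252900000 = -156900 N.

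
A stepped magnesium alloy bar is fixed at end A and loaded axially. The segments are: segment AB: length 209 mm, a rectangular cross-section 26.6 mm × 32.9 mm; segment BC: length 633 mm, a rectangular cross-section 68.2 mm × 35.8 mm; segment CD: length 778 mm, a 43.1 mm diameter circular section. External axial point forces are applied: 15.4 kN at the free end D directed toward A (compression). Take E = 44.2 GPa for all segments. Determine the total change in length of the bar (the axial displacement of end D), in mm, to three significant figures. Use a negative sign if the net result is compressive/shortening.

-0.359 mm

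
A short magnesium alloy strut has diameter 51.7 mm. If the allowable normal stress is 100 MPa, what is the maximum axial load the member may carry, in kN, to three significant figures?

210 kN

A = 2099 mm².
P_max = σ_allow · A = 100 · 2099 = 209900 N = 209.9 kN.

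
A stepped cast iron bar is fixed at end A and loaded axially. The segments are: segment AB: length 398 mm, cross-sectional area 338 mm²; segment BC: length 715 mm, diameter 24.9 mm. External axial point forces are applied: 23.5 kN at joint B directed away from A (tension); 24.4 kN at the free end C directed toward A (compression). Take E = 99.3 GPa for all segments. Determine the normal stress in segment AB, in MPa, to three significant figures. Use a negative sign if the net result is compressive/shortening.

-2.66 MPa

Internal axial forces (sectioning from the free end, tension +): N_BC = -24.4 kN, N_AB = -0.9 kN.
σ_AB = N_AB/A_AB = -900/338 = -2.663 MPa.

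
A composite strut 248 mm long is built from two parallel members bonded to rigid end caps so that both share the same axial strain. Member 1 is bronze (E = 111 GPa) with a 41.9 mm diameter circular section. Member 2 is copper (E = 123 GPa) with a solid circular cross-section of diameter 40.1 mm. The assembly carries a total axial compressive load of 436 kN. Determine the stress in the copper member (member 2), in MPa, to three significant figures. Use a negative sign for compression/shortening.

A_1 = 1379 mm².
A_2 = 1263 mm².
Equal strain + equilibrium ⇒ each member carries load in proportion to AE: A₁E₁ = 153100000 N, A₂E₂ = 155300000 N, ΣAE = 308400000 N.
σ₂ = P·E₂/ΣAE = -436000·123000/308400000 = -173.9 MPa.

-174 MPa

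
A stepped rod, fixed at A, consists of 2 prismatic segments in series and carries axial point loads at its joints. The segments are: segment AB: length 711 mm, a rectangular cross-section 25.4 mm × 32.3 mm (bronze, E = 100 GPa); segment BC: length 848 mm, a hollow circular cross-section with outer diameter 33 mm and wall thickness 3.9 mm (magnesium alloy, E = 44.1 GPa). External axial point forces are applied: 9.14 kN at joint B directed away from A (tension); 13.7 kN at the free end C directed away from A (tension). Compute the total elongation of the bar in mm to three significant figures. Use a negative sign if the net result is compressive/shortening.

0.937 mm

Internal axial forces (sectioning from the free end, tension +): N_BC = 13.7 kN, N_AB = 22.84 kN.
A_AB = 820.4 mm².
A_BC = 356.5 mm².
δ_AB = 22840·711/(820.4·100000) = 0.1979 mm
δ_BC = 13700·848/(356.5·44100) = 0.7389 mm
δ = Σδ_i = 0.9368 mm.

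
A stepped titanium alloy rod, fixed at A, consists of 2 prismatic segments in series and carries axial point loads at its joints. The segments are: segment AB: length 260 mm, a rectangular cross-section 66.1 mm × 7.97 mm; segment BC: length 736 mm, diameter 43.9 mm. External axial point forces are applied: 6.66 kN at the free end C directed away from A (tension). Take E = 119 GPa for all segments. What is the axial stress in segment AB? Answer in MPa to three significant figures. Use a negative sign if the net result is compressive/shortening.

Internal axial forces (sectioning from the free end, tension +): N_BC = 6.66 kN, N_AB = 6.66 kN.
A_AB = 526.8 mm².
σ_AB = N_AB/A_AB = 6660/526.8 = 12.64 MPa.

12.6 MPa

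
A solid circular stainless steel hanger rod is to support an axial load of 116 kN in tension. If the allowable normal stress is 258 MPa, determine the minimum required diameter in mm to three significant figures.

23.9 mm

Required area A ≥ P/σ_allow = 116000/258 = 449.6 mm².
For a solid circular section, d ≥ √(4A/π) = 23.93 mm.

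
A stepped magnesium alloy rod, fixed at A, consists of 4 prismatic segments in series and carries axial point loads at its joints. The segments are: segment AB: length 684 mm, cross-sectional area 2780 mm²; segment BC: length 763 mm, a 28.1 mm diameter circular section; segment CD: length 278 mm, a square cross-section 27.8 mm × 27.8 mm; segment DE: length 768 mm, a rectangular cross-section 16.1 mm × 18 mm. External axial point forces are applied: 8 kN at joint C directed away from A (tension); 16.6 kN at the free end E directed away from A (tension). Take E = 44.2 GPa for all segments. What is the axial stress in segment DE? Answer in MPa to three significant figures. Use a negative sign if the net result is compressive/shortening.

Internal axial forces (sectioning from the free end, tension +): N_DE = 16.6 kN, N_CD = 16.6 kN, N_BC = 24.6 kN, N_AB = 24.6 kN.
A_DE = 289.8 mm².
σ_DE = N_DE/A_DE = 16600/289.8 = 57.28 MPa.

57.3 MPa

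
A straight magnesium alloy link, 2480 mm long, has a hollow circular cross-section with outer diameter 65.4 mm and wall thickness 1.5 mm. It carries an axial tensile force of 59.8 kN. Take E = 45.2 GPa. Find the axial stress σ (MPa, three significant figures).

A = 301.1 mm².
σ = N/A = 59800/301.1 = 198.6 MPa.

199 MPa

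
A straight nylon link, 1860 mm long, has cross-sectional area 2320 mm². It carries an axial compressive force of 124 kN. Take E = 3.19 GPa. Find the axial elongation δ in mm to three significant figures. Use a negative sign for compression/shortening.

-31.2 mm

δ_mech = NL/(AE) = -124000·1860/(2320·3190) = -31.16 mm.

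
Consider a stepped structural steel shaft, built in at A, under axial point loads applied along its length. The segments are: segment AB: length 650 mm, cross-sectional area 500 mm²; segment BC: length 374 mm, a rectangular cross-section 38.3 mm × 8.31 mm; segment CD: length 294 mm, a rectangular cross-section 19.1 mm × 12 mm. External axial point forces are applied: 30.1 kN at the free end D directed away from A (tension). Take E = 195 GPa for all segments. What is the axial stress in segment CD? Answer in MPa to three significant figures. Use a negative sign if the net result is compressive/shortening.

131 MPa

Internal axial forces (sectioning from the free end, tension +): N_CD = 30.1 kN, N_BC = 30.1 kN, N_AB = 30.1 kN.
A_CD = 229.2 mm².
σ_CD = N_CD/A_CD = 30100/229.2 = 131.3 MPa.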